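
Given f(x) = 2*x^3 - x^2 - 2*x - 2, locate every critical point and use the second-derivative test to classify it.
f'(x) = 6*x^2 - 2*x - 2

Solve f'(x) = 0:
  Factor: 6*x^2 - 2*x - 2 = 2*(3*x^2 - x - 1); 3*x^2 - x - 1 = 0 has no rational roots; quadratic formula: x = (1 ± √13)/6.
  ⇒ x = 1/6 - sqrt(13)/6 ≈ -0.4343, 1/6 + sqrt(13)/6 ≈ 0.7676

f''(x) = 12*x - 2
Second-derivative test at each critical point:
  f''(-0.4343) = -7.2111 < 0 → local maximum
  f''(0.7676) = 7.2111 > 0 → local minimum

Critical points: x = 1/6 - sqrt(13)/6 ≈ -0.4343 (local maximum); x = 1/6 + sqrt(13)/6 ≈ 0.7676 (local minimum)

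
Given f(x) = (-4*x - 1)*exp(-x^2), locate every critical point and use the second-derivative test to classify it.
f'(x) = 2*(x*(4*x + 1) - 2)*exp(-x^2)

Solve f'(x) = 0:
  f'(x) = (8*x^2 + 2*x - 4)·exp(-x^2) and exp(-x^2) > 0 for every x, so f'(x) = 0 ⇔ 8*x^2 + 2*x - 4 = 0.
  Factor: 8*x^2 + 2*x - 4 = 2*(4*x^2 + x - 2); 4*x^2 + x - 2 = 0 has no rational roots; quadratic formula: x = (-1 ± √33)/8.
  ⇒ x = -sqrt(33)/8 - 1/8 ≈ -0.8431, -1/8 + sqrt(33)/8 ≈ 0.5931

f''(x) = 2*(-8*x^3 - 2*x^2 + 12*x + 1)*exp(-x^2)
Second-derivative test at each critical point:
  f''(-0.8431) = -5.6442 < 0 → local maximum
  f''(0.5931) = 8.0822 > 0 → local minimum

Critical points: x = -sqrt(33)/8 - 1/8 ≈ -0.8431 (local maximum); x = -1/8 + sqrt(33)/8 ≈ 0.5931 (local minimum)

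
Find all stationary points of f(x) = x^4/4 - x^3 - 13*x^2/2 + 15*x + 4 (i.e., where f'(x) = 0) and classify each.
f'(x) = x^3 - 3*x^2 - 13*x + 15

Solve f'(x) = 0:
  Factor: x^3 - 3*x^2 - 13*x + 15 = (x - 5)*(x - 1)*(x + 3) = 0.
  ⇒ x = -3, 1, 5

f''(x) = 3*x^2 - 6*x - 13
Second-derivative test at each critical point:
  f''(-3) = 32 > 0 → local minimum
  f''(1) = -16 < 0 → local maximum
  f''(5) = 32 > 0 → local minimum

Critical points: x = -3 (local minimum); x = 1 (local maximum); x = 5 (local minimum)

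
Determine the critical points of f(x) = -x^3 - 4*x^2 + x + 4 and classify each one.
f'(x) = -3*x^2 - 8*x + 1

Solve f'(x) = 0:
  3*x^2 + 8*x - 1 = 0 has no rational roots; quadratic formula: x = (-8 ± √76)/6.
  ⇒ x = -sqrt(19)/3 - 4/3 ≈ -2.7863, -4/3 + sqrt(19)/3 ≈ 0.1196

f''(x) = -6*x - 8
Second-derivative test at each critical point:
  f''(-2.7863) = 8.7178 > 0 → local minimum
  f''(0.1196) = -8.7178 < 0 → local maximum

Critical points: x = -sqrt(19)/3 - 4/3 ≈ -2.7863 (local minimum); x = -4/3 + sqrt(19)/3 ≈ 0.1196 (local maximum)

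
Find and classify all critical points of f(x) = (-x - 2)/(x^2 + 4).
f'(x) = (-x^2 + 2*x*(x + 2) - 4)/(x^2 + 4)^2

Solve f'(x) = 0:
  f'(x) = (x^2 + 4*x - 4)/(x^2 + 4)^2; the denominator is positive wherever f is defined, so f'(x) = 0 ⇔ x^2 + 4*x - 4 = 0.
  x^2 + 4*x - 4 = 0 has no rational roots; quadratic formula: x = (-4 ± √32)/2.
  ⇒ x = -2*sqrt(2) - 2 ≈ -4.8284, -2 + 2*sqrt(2) ≈ 0.8284

f''(x) = 2*(-4*x^2*(x + 2) + (3*x + 2)*(x^2 + 4))/(x^2 + 4)^3
Second-derivative test at each critical point:
  f''(-4.8284) = -0.0076 < 0 → local maximum
  f''(0.8284) = 0.2576 > 0 → local minimum

Critical points: x = -2*sqrt(2) - 2 ≈ -4.8284 (local maximum); x = -2 + 2*sqrt(2) ≈ 0.8284 (local minimum)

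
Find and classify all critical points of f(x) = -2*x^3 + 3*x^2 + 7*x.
f'(x) = -6*x^2 + 6*x + 7

Solve f'(x) = 0:
  6*x^2 - 6*x - 7 = 0 has no rational roots; quadratic formula: x = (6 ± √204)/12.
  ⇒ x = 1/2 - sqrt(51)/6 ≈ -0.6902, 1/2 + sqrt(51)/6 ≈ 1.6902

f''(x) = 6 - 12*x
Second-derivative test at each critical point:
  f''(-0.6902) = 14.2829 > 0 → local minimum
  f''(1.6902) = -14.2829 < 0 → local maximum

Critical points: x = 1/2 - sqrt(51)/6 ≈ -0.6902 (local minimum); x = 1/2 + sqrt(51)/6 ≈ 1.6902 (local maximum)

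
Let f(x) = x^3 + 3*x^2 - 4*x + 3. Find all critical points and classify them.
f'(x) = 3*x^2 + 6*x - 4

Solve f'(x) = 0:
  3*x^2 + 6*x - 4 = 0 has no rational roots; quadratic formula: x = (-6 ± √84)/6.
  ⇒ x = -sqrt(21)/3 - 1 ≈ -2.5275, -1 + sqrt(21)/3 ≈ 0.5275

f''(x) = 6*x + 6
Second-derivative test at each critical point:
  f''(-2.5275) = -9.1652 < 0 → local maximum
  f''(0.5275) = 9.1652 > 0 → local minimum

Critical points: x = -sqrt(21)/3 - 1 ≈ -2.5275 (local maximum); x = -1 + sqrt(21)/3 ≈ 0.5275 (local minimum)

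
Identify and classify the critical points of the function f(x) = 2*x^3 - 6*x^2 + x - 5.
f'(x) = 6*x^2 - 12*x + 1

Solve f'(x) = 0:
  6*x^2 - 12*x + 1 = 0 has no rational roots; quadratic formula: x = (12 ± √120)/12.
  ⇒ x = 1 - sqrt(30)/6 ≈ 0.0871, sqrt(30)/6 + 1 ≈ 1.9129

f''(x) = 12*x - 12
Second-derivative test at each critical point:
  f''(0.0871) = -10.9545 < 0 → local maximum
  f''(1.9129) = 10.9545 > 0 → local minimum

Critical points: x = 1 - sqrt(30)/6 ≈ 0.0871 (local maximum); x = sqrt(30)/6 + 1 ≈ 1.9129 (local minimum)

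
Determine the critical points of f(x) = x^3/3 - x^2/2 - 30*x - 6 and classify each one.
f'(x) = x^2 - x - 30

Solve f'(x) = 0:
  Factor: x^2 - x - 30 = (x - 6)*(x + 5) = 0.
  ⇒ x = -5, 6

f''(x) = 2*x - 1
Second-derivative test at each critical point:
  f''(-5) = -11 < 0 → local maximum
  f''(6) = 11 > 0 → local minimum

Critical points: x = -5 (local maximum); x = 6 (local minimum)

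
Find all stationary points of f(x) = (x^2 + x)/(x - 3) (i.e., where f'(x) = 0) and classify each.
f'(x) = (x^2 - 6*x - 3)/(x^2 - 6*x + 9)

Solve f'(x) = 0:
  f'(x) = (x^2 - 6*x - 3)/(x - 3)^2; the denominator is positive wherever f is defined, so f'(x) = 0 ⇔ x^2 - 6*x - 3 = 0.
  x^2 - 6*x - 3 = 0 has no rational roots; quadratic formula: x = (6 ± √48)/2.
  ⇒ x = 3 - 2*sqrt(3) ≈ -0.4641, 3 + 2*sqrt(3) ≈ 6.4641

f''(x) = 24/(x^3 - 9*x^2 + 27*x - 27)
Second-derivative test at each critical point:
  f''(-0.4641) = -0.5774 < 0 → local maximum
  f''(6.4641) = 0.5774 > 0 → local minimum

Critical points: x = 3 - 2*sqrt(3) ≈ -0.4641 (local maximum); x = 3 + 2*sqrt(3) ≈ 6.4641 (local minimum)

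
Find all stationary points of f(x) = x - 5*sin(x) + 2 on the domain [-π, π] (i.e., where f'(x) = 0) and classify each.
f'(x) = 1 - 5*cos(x)

Solve f'(x) = 0 on [-π, π]:
  f'(x) = 0 ⇔ cos(x) = 1/5, i.e. x = ±arccos(1/5) + 2nπ; keep the solutions lying in [-π, π].
  ⇒ x = -acos(1/5) ≈ -1.3694, acos(1/5) ≈ 1.3694

f''(x) = 5*sin(x)
Second-derivative test at each critical point:
  f''(-1.3694) = -4.8990 < 0 → local maximum
  f''(1.3694) = 4.8990 > 0 → local minimum

Critical points: x = -acos(1/5) ≈ -1.3694 (local maximum); x = acos(1/5) ≈ 1.3694 (local minimum)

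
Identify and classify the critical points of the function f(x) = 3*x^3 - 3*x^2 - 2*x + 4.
f'(x) = 9*x^2 - 6*x - 2

Solve f'(x) = 0:
  9*x^2 - 6*x - 2 = 0 has no rational roots; quadratic formula: x = (6 ± √108)/18.
  ⇒ x = 1/3 - sqrt(3)/3 ≈ -0.2440, 1/3 + sqrt(3)/3 ≈ 0.9107

f''(x) = 18*x - 6
Second-derivative test at each critical point:
  f''(-0.2440) = -10.3923 < 0 → local maximum
  f''(0.9107) = 10.3923 > 0 → local minimum

Critical points: x = 1/3 - sqrt(3)/3 ≈ -0.2440 (local maximum); x = 1/3 + sqrt(3)/3 ≈ 0.9107 (local minimum)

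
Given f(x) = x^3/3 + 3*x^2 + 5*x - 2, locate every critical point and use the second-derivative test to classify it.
f'(x) = x^2 + 6*x + 5

Solve f'(x) = 0:
  Factor: x^2 + 6*x + 5 = (x + 1)*(x + 5) = 0.
  ⇒ x = -5, -1

f''(x) = 2*x + 6
Second-derivative test at each critical point:
  f''(-5) = -4 < 0 → local maximum
  f''(-1) = 4 > 0 → local minimum

Critical points: x = -5 (local maximum); x = -1 (local minimum)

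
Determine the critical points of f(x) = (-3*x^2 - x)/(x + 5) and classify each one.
f'(x) = (-3*x^2 - 30*x - 5)/(x^2 + 10*x + 25)

Solve f'(x) = 0:
  f'(x) = -(3*x^2 + 30*x + 5)/(x + 5)^2; the denominator is positive wherever f is defined, so f'(x) = 0 ⇔ -3*x^2 - 30*x - 5 = 0.
  3*x^2 + 30*x + 5 = 0 has no rational roots; quadratic formula: x = (-30 ± √840)/6.
  ⇒ x = -5 - sqrt(210)/3 ≈ -9.8305, -5 + sqrt(210)/3 ≈ -0.1695

f''(x) = -140/(x^3 + 15*x^2 + 75*x + 125)
Second-derivative test at each critical point:
  f''(-9.8305) = 1.2421 > 0 → local minimum
  f''(-0.1695) = -1.2421 < 0 → local maximum

Critical points: x = -5 - sqrt(210)/3 ≈ -9.8305 (local minimum); x = -5 + sqrt(210)/3 ≈ -0.1695 (local maximum)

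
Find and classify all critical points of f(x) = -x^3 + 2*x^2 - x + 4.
f'(x) = -3*x^2 + 4*x - 1

Solve f'(x) = 0:
  Factor: -3*x^2 + 4*x - 1 = -(x - 1)*(3*x - 1) = 0.
  ⇒ x = 1/3, 1

f''(x) = 4 - 6*x
Second-derivative test at each critical point:
  f''(1/3) = 2 > 0 → local minimum
  f''(1) = -2 < 0 → local maximum

Critical points: x = 1/3 (local minimum); x = 1 (local maximum)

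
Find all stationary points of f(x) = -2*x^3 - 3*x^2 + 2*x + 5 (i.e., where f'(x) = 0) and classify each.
f'(x) = -6*x^2 - 6*x + 2

Solve f'(x) = 0:
  Factor: -6*x^2 - 6*x + 2 = -2*(3*x^2 + 3*x - 1); 3*x^2 + 3*x - 1 = 0 has no rational roots; quadratic formula: x = (-3 ± √21)/6.
  ⇒ x = -sqrt(21)/6 - 1/2 ≈ -1.2638, -1/2 + sqrt(21)/6 ≈ 0.2638

f''(x) = -12*x - 6
Second-derivative test at each critical point:
  f''(-1.2638) = 9.1652 > 0 → local minimum
  f''(0.2638) = -9.1652 < 0 → local maximum

Critical points: x = -sqrt(21)/6 - 1/2 ≈ -1.2638 (local minimum); x = -1/2 + sqrt(21)/6 ≈ 0.2638 (local maximum)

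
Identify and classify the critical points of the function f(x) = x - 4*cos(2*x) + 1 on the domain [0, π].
f'(x) = 8*sin(2*x) + 1

Solve f'(x) = 0 on [0, π]:
  f'(x) = 0 ⇔ sin(2*x) = -1/8, i.e. 2*x = arcsin(-1/8) + 2nπ or 2*x = π − arcsin(-1/8) + 2nπ; keep the solutions lying in [0, π].
  ⇒ x = asin(1/8)/2 + pi/2 ≈ 1.6335, pi - asin(1/8)/2 ≈ 3.0789

f''(x) = 16*cos(2*x)
Second-derivative test at each critical point:
  f''(1.6335) = -15.8745 < 0 → local maximum
  f''(3.0789) = 15.8745 > 0 → local minimum

Critical points: x = asin(1/8)/2 + pi/2 ≈ 1.6335 (local maximum); x = pi - asin(1/8)/2 ≈ 3.0789 (local minimum)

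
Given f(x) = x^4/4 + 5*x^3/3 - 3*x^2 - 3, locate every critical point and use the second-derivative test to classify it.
f'(x) = x*(x^2 + 5*x - 6)

Solve f'(x) = 0:
  Factor: x^3 + 5*x^2 - 6*x = x*(x - 1)*(x + 6) = 0.
  ⇒ x = -6, 0, 1

f''(x) = 3*x^2 + 10*x - 6
Second-derivative test at each critical point:
  f''(-6) = 42 > 0 → local minimum
  f''(0) = -6 < 0 → local maximum
  f''(1) = 7 > 0 → local minimum

Critical points: x = -6 (local minimum); x = 0 (local maximum); x = 1 (local minimum)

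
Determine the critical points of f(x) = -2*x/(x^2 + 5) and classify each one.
f'(x) = 2*(x^2 - 5)/(x^2 + 5)^2

Solve f'(x) = 0:
  f'(x) = 2*(x^2 - 5)/(x^2 + 5)^2; the denominator is positive wherever f is defined, so f'(x) = 0 ⇔ 2*x^2 - 10 = 0.
  Factor: 2*x^2 - 10 = 2*(x^2 - 5); x^2 - 5 = 0 has no rational roots; quadratic formula: x = (0 ± √20)/2.
  ⇒ x = -sqrt(5) ≈ -2.2361, sqrt(5) ≈ 2.2361

f''(x) = 4*x*(15 - x^2)/(x^2 + 5)^3
Second-derivative test at each critical point:
  f''(-2.2361) = -0.0894 < 0 → local maximum
  f''(2.2361) = 0.0894 > 0 → local minimum

Critical points: x = -sqrt(5) ≈ -2.2361 (local maximum); x = sqrt(5) ≈ 2.2361 (local minimum)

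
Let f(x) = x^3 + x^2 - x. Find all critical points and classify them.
f'(x) = 3*x^2 + 2*x - 1

Solve f'(x) = 0:
  Factor: 3*x^2 + 2*x - 1 = (x + 1)*(3*x - 1) = 0.
  ⇒ x = -1, 1/3

f''(x) = 6*x + 2
Second-derivative test at each critical point:
  f''(-1) = -4 < 0 → local maximum
  f''(1/3) = 4 > 0 → local minimum

Critical points: x = -1 (local maximum); x = 1/3 (local minimum)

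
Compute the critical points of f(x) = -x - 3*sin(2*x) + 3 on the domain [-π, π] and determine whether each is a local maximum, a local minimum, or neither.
f'(x) = 12*sin(x)^2 - 7

Solve f'(x) = 0 on [-π, π]:
  f'(x) = 0 ⇔ cos(2*x) = -1/6, i.e. 2*x = ±arccos(-1/6) + 2nπ; keep the solutions lying in [-π, π].
  ⇒ x = -pi + acos(-1/6)/2 ≈ -2.2725, -acos(-1/6)/2 ≈ -0.8691, acos(-1/6)/2 ≈ 0.8691, pi - acos(-1/6)/2 ≈ 2.2725

f''(x) = 12*sin(2*x)
Second-derivative test at each critical point:
  f''(-2.2725) = 11.8322 > 0 → local minimum
  f''(-0.8691) = -11.8322 < 0 → local maximum
  f''(0.8691) = 11.8322 > 0 → local minimum
  f''(2.2725) = -11.8322 < 0 → local maximum

Critical points: x = -pi + acos(-1/6)/2 ≈ -2.2725 (local minimum); x = -acos(-1/6)/2 ≈ -0.8691 (local maximum); x = acos(-1/6)/2 ≈ 0.8691 (local minimum); x = pi - acos(-1/6)/2 ≈ 2.2725 (local maximum)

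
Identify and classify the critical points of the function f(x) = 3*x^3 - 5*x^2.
f'(x) = x*(9*x - 10)

Solve f'(x) = 0:
  Factor: 9*x^2 - 10*x = x*(9*x - 10) = 0.
  ⇒ x = 0, 10/9

f''(x) = 18*x - 10
Second-derivative test at each critical point:
  f''(0) = -10 < 0 → local maximum
  f''(10/9) = 10 > 0 → local minimum

Critical points: x = 0 (local maximum); x = 10/9 (local minimum)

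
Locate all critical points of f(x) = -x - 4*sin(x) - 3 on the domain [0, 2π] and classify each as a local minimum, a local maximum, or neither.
f'(x) = -4*cos(x) - 1

Solve f'(x) = 0 on [0, 2π]:
  f'(x) = 0 ⇔ cos(x) = -1/4, i.e. x = ±arccos(-1/4) + 2nπ; keep the solutions lying in [0, 2π].
  ⇒ x = acos(-1/4) ≈ 1.8235, -acos(-1/4) + 2*pi ≈ 4.4597

f''(x) = 4*sin(x)
Second-derivative test at each critical point:
  f''(1.8235) = 3.8730 > 0 → local minimum
  f''(4.4597) = -3.8730 < 0 → local maximum

Critical points: x = acos(-1/4) ≈ 1.8235 (local minimum); x = -acos(-1/4) + 2*pi ≈ 4.4597 (local maximum)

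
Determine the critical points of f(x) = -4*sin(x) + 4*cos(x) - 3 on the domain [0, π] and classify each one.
f'(x) = -4*sqrt(2)*sin(x + pi/4)

Solve f'(x) = 0 on [0, π]:
  f'(x) = 0 ⇔ -4*cos(x) = 4*sin(x) ⇔ tan(x) = -1, i.e. x = arctan(-1) + nπ; keep the solutions lying in [0, π].
  ⇒ x = 3*pi/4 ≈ 2.3562

f''(x) = -4*sqrt(2)*cos(x + pi/4)
Second-derivative test at each critical point:
  f''(2.3562) = 5.6569 > 0 → local minimum

Critical points: x = 3*pi/4 ≈ 2.3562 (local minimum)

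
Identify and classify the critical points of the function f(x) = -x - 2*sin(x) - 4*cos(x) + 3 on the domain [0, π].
f'(x) = 4*sin(x) - 2*cos(x) - 1

Solve f'(x) = 0 on [0, π]:
  f'(x) = 0 ⇔ 4*sin(x) - 2*cos(x) = 1. Write the left side as R·cos(x + φ) with R = √((-2)² + (-4)²) = 2*sqrt(5), cos φ = -sqrt(5)/5, sin φ = -2*sqrt(5)/5; then cos(x + φ) = sqrt(5)/10. Solve for x and keep the solutions lying in [0, π].
  ⇒ x = atan((2 + sqrt(19))/(-1 + 2*sqrt(19))) ≈ 0.6892

f''(x) = 2*sin(x) + 4*cos(x)
Second-derivative test at each critical point:
  f''(0.6892) = 4.3589 > 0 → local minimum

Critical points: x = atan((2 + sqrt(19))/(-1 + 2*sqrt(19))) ≈ 0.6892 (local minimum)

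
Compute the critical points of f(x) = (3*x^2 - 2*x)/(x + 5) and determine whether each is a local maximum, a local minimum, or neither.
f'(x) = (3*x^2 + 30*x - 10)/(x^2 + 10*x + 25)

Solve f'(x) = 0:
  f'(x) = (3*x^2 + 30*x - 10)/(x + 5)^2; the denominator is positive wherever f is defined, so f'(x) = 0 ⇔ 3*x^2 + 30*x - 10 = 0.
  3*x^2 + 30*x - 10 = 0 has no rational roots; quadratic formula: x = (-30 ± √1020)/6.
  ⇒ x = -sqrt(255)/3 - 5 ≈ -10.3229, -5 + sqrt(255)/3 ≈ 0.3229

f''(x) = 170/(x^3 + 15*x^2 + 75*x + 125)
Second-derivative test at each critical point:
  f''(-10.3229) = -1.1272 < 0 → local maximum
  f''(0.3229) = 1.1272 > 0 → local minimum

Critical points: x = -sqrt(255)/3 - 5 ≈ -10.3229 (local maximum); x = -5 + sqrt(255)/3 ≈ 0.3229 (local minimum)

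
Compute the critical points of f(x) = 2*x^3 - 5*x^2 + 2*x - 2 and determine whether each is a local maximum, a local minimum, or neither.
f'(x) = 6*x^2 - 10*x + 2

Solve f'(x) = 0:
  Factor: 6*x^2 - 10*x + 2 = 2*(3*x^2 - 5*x + 1); 3*x^2 - 5*x + 1 = 0 has no rational roots; quadratic formula: x = (5 ± √13)/6.
  ⇒ x = 5/6 - sqrt(13)/6 ≈ 0.2324, sqrt(13)/6 + 5/6 ≈ 1.4343

f''(x) = 12*x - 10
Second-derivative test at each critical point:
  f''(0.2324) = -7.2111 < 0 → local maximum
  f''(1.4343) = 7.2111 > 0 → local minimum

Critical points: x = 5/6 - sqrt(13)/6 ≈ 0.2324 (local maximum); x = sqrt(13)/6 + 5/6 ≈ 1.4343 (local minimum)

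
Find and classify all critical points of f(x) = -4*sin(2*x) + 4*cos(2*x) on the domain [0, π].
f'(x) = -8*sqrt(2)*sin(2*x + pi/4)

Solve f'(x) = 0 on [0, π]:
  f'(x) = 0 ⇔ -4*cos(2*x) = 4*sin(2*x) ⇔ tan(2*x) = -1, i.e. 2*x = arctan(-1) + nπ; keep the solutions lying in [0, π].
  ⇒ x = 3*pi/8 ≈ 1.1781, 7*pi/8 ≈ 2.7489

f''(x) = -16*sqrt(2)*cos(2*x + pi/4)
Second-derivative test at each critical point:
  f''(1.1781) = 22.6274 > 0 → local minimum
  f''(2.7489) = -22.6274 < 0 → local maximum

Critical points: x = 3*pi/8 ≈ 1.1781 (local minimum); x = 7*pi/8 ≈ 2.7489 (local maximum)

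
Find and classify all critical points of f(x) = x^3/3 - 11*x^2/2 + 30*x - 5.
f'(x) = x^2 - 11*x + 30

Solve f'(x) = 0:
  Factor: x^2 - 11*x + 30 = (x - 6)*(x - 5) = 0.
  ⇒ x = 5, 6

f''(x) = 2*x - 11
Second-derivative test at each critical point:
  f''(5) = -1 < 0 → local maximum
  f''(6) = 1 > 0 → local minimum

Critical points: x = 5 (local maximum); x = 6 (local minimum)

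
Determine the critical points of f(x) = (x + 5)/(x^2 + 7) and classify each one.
f'(x) = (x^2 - 2*x*(x + 5) + 7)/(x^2 + 7)^2

Solve f'(x) = 0:
  f'(x) = -(x^2 + 10*x - 7)/(x^2 + 7)^2; the denominator is positive wherever f is defined, so f'(x) = 0 ⇔ -x^2 - 10*x + 7 = 0.
  x^2 + 10*x - 7 = 0 has no rational roots; quadratic formula: x = (-10 ± √128)/2.
  ⇒ x = -4*sqrt(2) - 5 ≈ -10.6569, -5 + 4*sqrt(2) ≈ 0.6569

f''(x) = 2*(4*x^2*(x + 5) - (3*x + 5)*(x^2 + 7))/(x^2 + 7)^3
Second-derivative test at each critical point:
  f''(-10.6569) = 0.0008 > 0 → local minimum
  f''(0.6569) = -0.2049 < 0 → local maximum

Critical points: x = -4*sqrt(2) - 5 ≈ -10.6569 (local minimum); x = -5 + 4*sqrt(2) ≈ 0.6569 (local maximum)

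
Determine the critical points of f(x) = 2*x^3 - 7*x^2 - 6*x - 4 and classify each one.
f'(x) = 6*x^2 - 14*x - 6

Solve f'(x) = 0:
  Factor: 6*x^2 - 14*x - 6 = 2*(3*x^2 - 7*x - 3); 3*x^2 - 7*x - 3 = 0 has no rational roots; quadratic formula: x = (7 ± √85)/6.
  ⇒ x = 7/6 - sqrt(85)/6 ≈ -0.3699, 7/6 + sqrt(85)/6 ≈ 2.7033

f''(x) = 12*x - 14
Second-derivative test at each critical point:
  f''(-0.3699) = -18.4391 < 0 → local maximum
  f''(2.7033) = 18.4391 > 0 → local minimum

Critical points: x = 7/6 - sqrt(85)/6 ≈ -0.3699 (local maximum); x = 7/6 + sqrt(85)/6 ≈ 2.7033 (local minimum)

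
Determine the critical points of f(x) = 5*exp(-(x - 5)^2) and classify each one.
f'(x) = 10*(5 - x)*exp(-(x - 5)^2)

Solve f'(x) = 0:
  f'(x) = (50 - 10*x)·exp(-(x - 5)^2) and exp(-(x - 5)^2) > 0 for every x, so f'(x) = 0 ⇔ 50 - 10*x = 0.
  Factor: 50 - 10*x = -10*(x - 5) = 0.
  ⇒ x = 5

f''(x) = 10*(2*(x - 5)^2 - 1)*exp(-(x - 5)^2)
Second-derivative test at each critical point:
  f''(5) = -10 < 0 → local maximum

Critical points: x = 5 (local maximum)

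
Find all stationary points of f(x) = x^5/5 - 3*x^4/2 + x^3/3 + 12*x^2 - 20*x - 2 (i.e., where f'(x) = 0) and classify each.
f'(x) = x^4 - 6*x^3 + x^2 + 24*x - 20

Solve f'(x) = 0:
  Factor: x^4 - 6*x^3 + x^2 + 24*x - 20 = (x - 5)*(x - 2)*(x - 1)*(x + 2) = 0.
  ⇒ x = -2, 1, 2, 5

f''(x) = 4*x^3 - 18*x^2 + 2*x + 24
Second-derivative test at each critical point:
  f''(-2) = -84 < 0 → local maximum
  f''(1) = 12 > 0 → local minimum
  f''(2) = -12 < 0 → local maximum
  f''(5) = 84 > 0 → local minimum

Critical points: x = -2 (local maximum); x = 1 (local minimum); x = 2 (local maximum); x = 5 (local minimum)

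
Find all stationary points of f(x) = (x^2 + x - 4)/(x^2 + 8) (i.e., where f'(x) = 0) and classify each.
f'(x) = (-x^2 + 24*x + 8)/(x^4 + 16*x^2 + 64)

Solve f'(x) = 0:
  f'(x) = -(x^2 - 24*x - 8)/(x^2 + 8)^2; the denominator is positive wherever f is defined, so f'(x) = 0 ⇔ -x^2 + 24*x + 8 = 0.
  x^2 - 24*x - 8 = 0 has no rational roots; quadratic formula: x = (24 ± √608)/2.
  ⇒ x = 12 - 2*sqrt(38) ≈ -0.3288, 12 + 2*sqrt(38) ≈ 24.3288

f''(x) = 2*(x^3 - 36*x^2 - 24*x + 96)/(x^6 + 24*x^4 + 192*x^2 + 512)
Second-derivative test at each critical point:
  f''(-0.3288) = 0.3751 > 0 → local minimum
  f''(24.3288) = -6.852e-05 < 0 → local maximum

Critical points: x = 12 - 2*sqrt(38) ≈ -0.3288 (local minimum); x = 12 + 2*sqrt(38) ≈ 24.3288 (local maximum)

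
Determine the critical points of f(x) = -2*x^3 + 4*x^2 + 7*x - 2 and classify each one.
f'(x) = -6*x^2 + 8*x + 7

Solve f'(x) = 0:
  6*x^2 - 8*x - 7 = 0 has no rational roots; quadratic formula: x = (8 ± √232)/12.
  ⇒ x = 2/3 - sqrt(58)/6 ≈ -0.6026, 2/3 + sqrt(58)/6 ≈ 1.9360

f''(x) = 8 - 12*x
Second-derivative test at each critical point:
  f''(-0.6026) = 15.2315 > 0 → local minimum
  f''(1.9360) = -15.2315 < 0 → local maximum

Critical points: x = 2/3 - sqrt(58)/6 ≈ -0.6026 (local minimum); x = 2/3 + sqrt(58)/6 ≈ 1.9360 (local maximum)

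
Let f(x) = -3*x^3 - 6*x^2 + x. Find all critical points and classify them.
f'(x) = -9*x^2 - 12*x + 1

Solve f'(x) = 0:
  9*x^2 + 12*x - 1 = 0 has no rational roots; quadratic formula: x = (-12 ± √180)/18.
  ⇒ x = -sqrt(5)/3 - 2/3 ≈ -1.4120, -2/3 + sqrt(5)/3 ≈ 0.0787

f''(x) = -18*x - 12
Second-derivative test at each critical point:
  f''(-1.4120) = 13.4164 > 0 → local minimum
  f''(0.0787) = -13.4164 < 0 → local maximum

Critical points: x = -sqrt(5)/3 - 2/3 ≈ -1.4120 (local minimum); x = -2/3 + sqrt(5)/3 ≈ 0.0787 (local maximum)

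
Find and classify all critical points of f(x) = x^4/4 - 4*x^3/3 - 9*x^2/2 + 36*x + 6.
f'(x) = x^3 - 4*x^2 - 9*x + 36

Solve f'(x) = 0:
  Factor: x^3 - 4*x^2 - 9*x + 36 = (x - 4)*(x - 3)*(x + 3) = 0.
  ⇒ x = -3, 3, 4

f''(x) = 3*x^2 - 8*x - 9
Second-derivative test at each critical point:
  f''(-3) = 42 > 0 → local minimum
  f''(3) = -6 < 0 → local maximum
  f''(4) = 7 > 0 → local minimum

Critical points: x = -3 (local minimum); x = 3 (local maximum); x = 4 (local minimum)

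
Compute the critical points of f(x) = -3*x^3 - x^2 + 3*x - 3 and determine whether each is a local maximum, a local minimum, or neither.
f'(x) = -9*x^2 - 2*x + 3

Solve f'(x) = 0:
  9*x^2 + 2*x - 3 = 0 has no rational roots; quadratic formula: x = (-2 ± √112)/18.
  ⇒ x = -2*sqrt(7)/9 - 1/9 ≈ -0.6991, -1/9 + 2*sqrt(7)/9 ≈ 0.4768

f''(x) = -18*x - 2
Second-derivative test at each critical point:
  f''(-0.6991) = 10.5830 > 0 → local minimum
  f''(0.4768) = -10.5830 < 0 → local maximum

Critical points: x = -2*sqrt(7)/9 - 1/9 ≈ -0.6991 (local minimum); x = -1/9 + 2*sqrt(7)/9 ≈ 0.4768 (local maximum)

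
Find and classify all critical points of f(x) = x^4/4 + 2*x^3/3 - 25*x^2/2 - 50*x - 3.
f'(x) = x^3 + 2*x^2 - 25*x - 50

Solve f'(x) = 0:
  Factor: x^3 + 2*x^2 - 25*x - 50 = (x - 5)*(x + 2)*(x + 5) = 0.
  ⇒ x = -5, -2, 5

f''(x) = 3*x^2 + 4*x - 25
Second-derivative test at each critical point:
  f''(-5) = 30 > 0 → local minimum
  f''(-2) = -21 < 0 → local maximum
  f''(5) = 70 > 0 → local minimum

Critical points: x = -5 (local minimum); x = -2 (local maximum); x = 5 (local minimum)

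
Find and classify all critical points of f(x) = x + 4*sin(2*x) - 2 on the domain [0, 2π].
f'(x) = 8*cos(2*x) + 1

Solve f'(x) = 0 on [0, 2π]:
  f'(x) = 0 ⇔ cos(2*x) = -1/8, i.e. 2*x = ±arccos(-1/8) + 2nπ; keep the solutions lying in [0, 2π].
  ⇒ x = acos(-1/8)/2 ≈ 0.8481, pi - acos(-1/8)/2 ≈ 2.2935, acos(-1/8)/2 + pi ≈ 3.9897, -acos(-1/8)/2 + 2*pi ≈ 5.4351

f''(x) = -16*sin(2*x)
Second-derivative test at each critical point:
  f''(0.8481) = -15.8745 < 0 → local maximum
  f''(2.2935) = 15.8745 > 0 → local minimum
  f''(3.9897) = -15.8745 < 0 → local maximum
  f''(5.4351) = 15.8745 > 0 → local minimum

Critical points: x = acos(-1/8)/2 ≈ 0.8481 (local maximum); x = pi - acos(-1/8)/2 ≈ 2.2935 (local minimum); x = acos(-1/8)/2 + pi ≈ 3.9897 (local maximum); x = -acos(-1/8)/2 + 2*pi ≈ 5.4351 (local minimum)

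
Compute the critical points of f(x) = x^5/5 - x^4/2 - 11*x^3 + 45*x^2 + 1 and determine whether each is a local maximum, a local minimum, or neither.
f'(x) = x*(x^3 - 2*x^2 - 33*x + 90)

Solve f'(x) = 0:
  Factor: x^4 - 2*x^3 - 33*x^2 + 90*x = x*(x - 5)*(x - 3)*(x + 6) = 0.
  ⇒ x = -6, 0, 3, 5

f''(x) = 4*x^3 - 6*x^2 - 66*x + 90
Second-derivative test at each critical point:
  f''(-6) = -594 < 0 → local maximum
  f''(0) = 90 > 0 → local minimum
  f''(3) = -54 < 0 → local maximum
  f''(5) = 110 > 0 → local minimum

Critical points: x = -6 (local maximum); x = 0 (local minimum); x = 3 (local maximum); x = 5 (local minimum)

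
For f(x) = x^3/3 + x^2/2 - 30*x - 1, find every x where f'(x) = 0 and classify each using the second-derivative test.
f'(x) = x^2 + x - 30

Solve f'(x) = 0:
  Factor: x^2 + x - 30 = (x - 5)*(x + 6) = 0.
  ⇒ x = -6, 5

f''(x) = 2*x + 1
Second-derivative test at each critical point:
  f''(-6) = -11 < 0 → local maximum
  f''(5) = 11 > 0 → local minimum

Critical points: x = -6 (local maximum); x = 5 (local minimum)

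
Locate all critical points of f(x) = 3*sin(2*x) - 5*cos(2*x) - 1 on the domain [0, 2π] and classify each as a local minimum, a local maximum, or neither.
f'(x) = 10*sin(2*x) + 6*cos(2*x)

Solve f'(x) = 0 on [0, 2π]:
  f'(x) = 0 ⇔ 3*cos(2*x) = -5*sin(2*x) ⇔ tan(2*x) = -3/5, i.e. 2*x = arctan(-3/5) + nπ; keep the solutions lying in [0, 2π].
  ⇒ x = -atan(3/5)/2 + pi/2 ≈ 1.3006, pi - atan(3/5)/2 ≈ 2.8714, -atan(3/5)/2 + 3*pi/2 ≈ 4.4422, -atan(3/5)/2 + 2*pi ≈ 6.0130

f''(x) = -12*sin(2*x) + 20*cos(2*x)
Second-derivative test at each critical point:
  f''(1.3006) = -23.3238 < 0 → local maximum
  f''(2.8714) = 23.3238 > 0 → local minimum
  f''(4.4422) = -23.3238 < 0 → local maximum
  f''(6.0130) = 23.3238 > 0 → local minimum

Critical points: x = -atan(3/5)/2 + pi/2 ≈ 1.3006 (local maximum); x = pi - atan(3/5)/2 ≈ 2.8714 (local minimum); x = -atan(3/5)/2 + 3*pi/2 ≈ 4.4422 (local maximum); x = -atan(3/5)/2 + 2*pi ≈ 6.0130 (local minimum)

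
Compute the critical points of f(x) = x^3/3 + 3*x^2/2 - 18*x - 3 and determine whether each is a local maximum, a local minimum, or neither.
f'(x) = x^2 + 3*x - 18

Solve f'(x) = 0:
  Factor: x^2 + 3*x - 18 = (x - 3)*(x + 6) = 0.
  ⇒ x = -6, 3

f''(x) = 2*x + 3
Second-derivative test at each critical point:
  f''(-6) = -9 < 0 → local maximum
  f''(3) = 9 > 0 → local minimum

Critical points: x = -6 (local maximum); x = 3 (local minimum)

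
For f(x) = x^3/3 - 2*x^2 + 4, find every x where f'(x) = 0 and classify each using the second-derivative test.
f'(x) = x*(x - 4)

Solve f'(x) = 0:
  Factor: x^2 - 4*x = x*(x - 4) = 0.
  ⇒ x = 0, 4

f''(x) = 2*x - 4
Second-derivative test at each critical point:
  f''(0) = -4 < 0 → local maximum
  f''(4) = 4 > 0 → local minimum

Critical points: x = 0 (local maximum); x = 4 (local minimum)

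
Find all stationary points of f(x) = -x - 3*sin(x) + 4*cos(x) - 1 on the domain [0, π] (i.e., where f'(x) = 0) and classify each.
f'(x) = -4*sin(x) - 3*cos(x) - 1

Solve f'(x) = 0 on [0, π]:
  f'(x) = 0 ⇔ -4*sin(x) - 3*cos(x) = 1. Write the left side as R·cos(x + φ) with R = √((-3)² + 4²) = 5, cos φ = -3/5, sin φ = 4/5; then cos(x + φ) = 1/5. Solve for x and keep the solutions lying in [0, π].
  ⇒ x = atan((-4 + 6*sqrt(6))/(-8*sqrt(6) - 3)) + pi ≈ 2.6994

f''(x) = 3*sin(x) - 4*cos(x)
Second-derivative test at each critical point:
  f''(2.6994) = 4.8990 > 0 → local minimum

Critical points: x = atan((-4 + 6*sqrt(6))/(-8*sqrt(6) - 3)) + pi ≈ 2.6994 (local minimum)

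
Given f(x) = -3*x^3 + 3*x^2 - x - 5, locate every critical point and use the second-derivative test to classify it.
f'(x) = -9*x^2 + 6*x - 1

Solve f'(x) = 0:
  Factor: -9*x^2 + 6*x - 1 = -(3*x - 1)^2 = 0.
  ⇒ x = 1/3

f''(x) = 6 - 18*x
Second-derivative test at each critical point:
  f''(1/3) = 0, so the second-derivative test is inconclusive; use the first-derivative test: f'(1/12) = -0.5625, f'(7/12) = -0.5625 — f' is negative on both sides (no sign change) → neither a local maximum nor a local minimum

Critical points: x = 1/3 (neither)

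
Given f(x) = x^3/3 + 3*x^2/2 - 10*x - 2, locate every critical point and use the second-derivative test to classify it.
f'(x) = x^2 + 3*x - 10

Solve f'(x) = 0:
  Factor: x^2 + 3*x - 10 = (x - 2)*(x + 5) = 0.
  ⇒ x = -5, 2

f''(x) = 2*x + 3
Second-derivative test at each critical point:
  f''(-5) = -7 < 0 → local maximum
  f''(2) = 7 > 0 → local minimum

Critical points: x = -5 (local maximum); x = 2 (local minimum)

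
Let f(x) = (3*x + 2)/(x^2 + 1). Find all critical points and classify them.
f'(x) = (-3*x^2 - 4*x + 3)/(x^4 + 2*x^2 + 1)

Solve f'(x) = 0:
  f'(x) = -(3*x^2 + 4*x - 3)/(x^2 + 1)^2; the denominator is positive wherever f is defined, so f'(x) = 0 ⇔ -3*x^2 - 4*x + 3 = 0.
  3*x^2 + 4*x - 3 = 0 has no rational roots; quadratic formula: x = (-4 ± √52)/6.
  ⇒ x = -sqrt(13)/3 - 2/3 ≈ -1.8685, -2/3 + sqrt(13)/3 ≈ 0.5352

f''(x) = 2*(4*x^2*(3*x + 2) - (9*x + 2)*(x^2 + 1))/(x^2 + 1)^3
Second-derivative test at each critical point:
  f''(-1.8685) = 0.3575 > 0 → local minimum
  f''(0.5352) = -4.3575 < 0 → local maximum

Critical points: x = -sqrt(13)/3 - 2/3 ≈ -1.8685 (local minimum); x = -2/3 + sqrt(13)/3 ≈ 0.5352 (local maximum)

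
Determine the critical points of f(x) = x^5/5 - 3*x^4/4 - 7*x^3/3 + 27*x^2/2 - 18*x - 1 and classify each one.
f'(x) = x^4 - 3*x^3 - 7*x^2 + 27*x - 18

Solve f'(x) = 0:
  Factor: x^4 - 3*x^3 - 7*x^2 + 27*x - 18 = (x - 3)*(x - 2)*(x - 1)*(x + 3) = 0.
  ⇒ x = -3, 1, 2, 3

f''(x) = 4*x^3 - 9*x^2 - 14*x + 27
Second-derivative test at each critical point:
  f''(-3) = -120 < 0 → local maximum
  f''(1) = 8 > 0 → local minimum
  f''(2) = -5 < 0 → local maximum
  f''(3) = 12 > 0 → local minimum

Critical points: x = -3 (local maximum); x = 1 (local minimum); x = 2 (local maximum); x = 3 (local minimum)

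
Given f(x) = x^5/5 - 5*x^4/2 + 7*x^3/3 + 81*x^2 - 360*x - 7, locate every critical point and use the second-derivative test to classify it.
f'(x) = x^4 - 10*x^3 + 7*x^2 + 162*x - 360

Solve f'(x) = 0:
  Factor: x^4 - 10*x^3 + 7*x^2 + 162*x - 360 = (x - 6)*(x - 5)*(x - 3)*(x + 4) = 0.
  ⇒ x = -4, 3, 5, 6

f''(x) = 4*x^3 - 30*x^2 + 14*x + 162
Second-derivative test at each critical point:
  f''(-4) = -630 < 0 → local maximum
  f''(3) = 42 > 0 → local minimum
  f''(5) = -18 < 0 → local maximum
  f''(6) = 30 > 0 → local minimum

Critical points: x = -4 (local maximum); x = 3 (local minimum); x = 5 (local maximum); x = 6 (local minimum)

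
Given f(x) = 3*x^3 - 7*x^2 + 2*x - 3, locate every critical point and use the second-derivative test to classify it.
f'(x) = 9*x^2 - 14*x + 2

Solve f'(x) = 0:
  9*x^2 - 14*x + 2 = 0 has no rational roots; quadratic formula: x = (14 ± √124)/18.
  ⇒ x = 7/9 - sqrt(31)/9 ≈ 0.1591, sqrt(31)/9 + 7/9 ≈ 1.3964

f''(x) = 18*x - 14
Second-derivative test at each critical point:
  f''(0.1591) = -11.1355 < 0 → local maximum
  f''(1.3964) = 11.1355 > 0 → local minimum

Critical points: x = 7/9 - sqrt(31)/9 ≈ 0.1591 (local maximum); x = sqrt(31)/9 + 7/9 ≈ 1.3964 (local minimum)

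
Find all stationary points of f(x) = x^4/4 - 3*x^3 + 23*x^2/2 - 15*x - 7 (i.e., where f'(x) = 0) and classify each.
f'(x) = x^3 - 9*x^2 + 23*x - 15

Solve f'(x) = 0:
  Factor: x^3 - 9*x^2 + 23*x - 15 = (x - 5)*(x - 3)*(x - 1) = 0.
  ⇒ x = 1, 3, 5

f''(x) = 3*x^2 - 18*x + 23
Second-derivative test at each critical point:
  f''(1) = 8 > 0 → local minimum
  f''(3) = -4 < 0 → local maximum
  f''(5) = 8 > 0 → local minimum

Critical points: x = 1 (local minimum); x = 3 (local maximum); x = 5 (local minimum)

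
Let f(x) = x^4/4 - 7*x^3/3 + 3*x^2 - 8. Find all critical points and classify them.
f'(x) = x*(x^2 - 7*x + 6)

Solve f'(x) = 0:
  Factor: x^3 - 7*x^2 + 6*x = x*(x - 6)*(x - 1) = 0.
  ⇒ x = 0, 1, 6

f''(x) = 3*x^2 - 14*x + 6
Second-derivative test at each critical point:
  f''(0) = 6 > 0 → local minimum
  f''(1) = -5 < 0 → local maximum
  f''(6) = 30 > 0 → local minimum

Critical points: x = 0 (local minimum); x = 1 (local maximum); x = 6 (local minimum)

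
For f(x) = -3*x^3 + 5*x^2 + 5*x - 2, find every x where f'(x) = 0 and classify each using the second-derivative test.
f'(x) = -9*x^2 + 10*x + 5

Solve f'(x) = 0:
  9*x^2 - 10*x - 5 = 0 has no rational roots; quadratic formula: x = (10 ± √280)/18.
  ⇒ x = 5/9 - sqrt(70)/9 ≈ -0.3741, 5/9 + sqrt(70)/9 ≈ 1.4852

f''(x) = 10 - 18*x
Second-derivative test at each critical point:
  f''(-0.3741) = 16.7332 > 0 → local minimum
  f''(1.4852) = -16.7332 < 0 → local maximum

Critical points: x = 5/9 - sqrt(70)/9 ≈ -0.3741 (local minimum); x = 5/9 + sqrt(70)/9 ≈ 1.4852 (local maximum)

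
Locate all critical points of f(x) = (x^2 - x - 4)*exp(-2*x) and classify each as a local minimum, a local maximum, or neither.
f'(x) = (-2*x^2 + 4*x + 7)*exp(-2*x)

Solve f'(x) = 0:
  f'(x) = (-2*x^2 + 4*x + 7)·exp(-2*x) and exp(-2*x) > 0 for every x, so f'(x) = 0 ⇔ -2*x^2 + 4*x + 7 = 0.
  2*x^2 - 4*x - 7 = 0 has no rational roots; quadratic formula: x = (4 ± √72)/4.
  ⇒ x = 1 - 3*sqrt(2)/2 ≈ -1.1213, 1 + 3*sqrt(2)/2 ≈ 3.1213

f''(x) = 2*(2*x^2 - 6*x - 5)*exp(-2*x)
Second-derivative test at each critical point:
  f''(-1.1213) = 79.9158 > 0 → local minimum
  f''(3.1213) = -0.0165 < 0 → local maximum

Critical points: x = 1 - 3*sqrt(2)/2 ≈ -1.1213 (local minimum); x = 1 + 3*sqrt(2)/2 ≈ 3.1213 (local maximum)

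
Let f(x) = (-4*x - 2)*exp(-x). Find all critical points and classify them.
f'(x) = 2*(2*x - 1)*exp(-x)

Solve f'(x) = 0:
  f'(x) = (4*x - 2)·exp(-x) and exp(-x) > 0 for every x, so f'(x) = 0 ⇔ 4*x - 2 = 0.
  Factor: 4*x - 2 = 2*(2*x - 1) = 0.
  ⇒ x = 1/2

f''(x) = 2*(3 - 2*x)*exp(-x)
Second-derivative test at each critical point:
  f''(1/2) = 2.4261 > 0 → local minimum

Critical points: x = 1/2 (local minimum)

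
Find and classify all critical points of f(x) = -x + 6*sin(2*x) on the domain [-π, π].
f'(x) = 12*cos(2*x) - 1

Solve f'(x) = 0 on [-π, π]:
  f'(x) = 0 ⇔ cos(2*x) = 1/12, i.e. 2*x = ±arccos(1/12) + 2nπ; keep the solutions lying in [-π, π].
  ⇒ x = -pi + acos(1/12)/2 ≈ -2.3979, -acos(1/12)/2 ≈ -0.7437, acos(1/12)/2 ≈ 0.7437, pi - acos(1/12)/2 ≈ 2.3979

f''(x) = -24*sin(2*x)
Second-derivative test at each critical point:
  f''(-2.3979) = -23.9165 < 0 → local maximum
  f''(-0.7437) = 23.9165 > 0 → local minimum
  f''(0.7437) = -23.9165 < 0 → local maximum
  f''(2.3979) = 23.9165 > 0 → local minimum

Critical points: x = -pi + acos(1/12)/2 ≈ -2.3979 (local maximum); x = -acos(1/12)/2 ≈ -0.7437 (local minimum); x = acos(1/12)/2 ≈ 0.7437 (local maximum); x = pi - acos(1/12)/2 ≈ 2.3979 (local minimum)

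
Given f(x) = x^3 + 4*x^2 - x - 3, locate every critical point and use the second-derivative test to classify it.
f'(x) = 3*x^2 + 8*x - 1

Solve f'(x) = 0:
  3*x^2 + 8*x - 1 = 0 has no rational roots; quadratic formula: x = (-8 ± √76)/6.
  ⇒ x = -sqrt(19)/3 - 4/3 ≈ -2.7863, -4/3 + sqrt(19)/3 ≈ 0.1196

f''(x) = 6*x + 8
Second-derivative test at each critical point:
  f''(-2.7863) = -8.7178 < 0 → local maximum
  f''(0.1196) = 8.7178 > 0 → local minimum

Critical points: x = -sqrt(19)/3 - 4/3 ≈ -2.7863 (local maximum); x = -4/3 + sqrt(19)/3 ≈ 0.1196 (local minimum)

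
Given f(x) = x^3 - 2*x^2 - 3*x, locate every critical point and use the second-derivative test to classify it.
f'(x) = 3*x^2 - 4*x - 3

Solve f'(x) = 0:
  3*x^2 - 4*x - 3 = 0 has no rational roots; quadratic formula: x = (4 ± √52)/6.
  ⇒ x = 2/3 - sqrt(13)/3 ≈ -0.5352, 2/3 + sqrt(13)/3 ≈ 1.8685

f''(x) = 6*x - 4
Second-derivative test at each critical point:
  f''(-0.5352) = -7.2111 < 0 → local maximum
  f''(1.8685) = 7.2111 > 0 → local minimum

Critical points: x = 2/3 - sqrt(13)/3 ≈ -0.5352 (local maximum); x = 2/3 + sqrt(13)/3 ≈ 1.8685 (local minimum)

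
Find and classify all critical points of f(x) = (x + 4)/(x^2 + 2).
f'(x) = (x^2 - 2*x*(x + 4) + 2)/(x^2 + 2)^2

Solve f'(x) = 0:
  f'(x) = -(x^2 + 8*x - 2)/(x^2 + 2)^2; the denominator is positive wherever f is defined, so f'(x) = 0 ⇔ -x^2 - 8*x + 2 = 0.
  x^2 + 8*x - 2 = 0 has no rational roots; quadratic formula: x = (-8 ± √72)/2.
  ⇒ x = -3*sqrt(2) - 4 ≈ -8.2426, -4 + 3*sqrt(2) ≈ 0.2426

f''(x) = 2*(4*x^2*(x + 4) - (3*x + 4)*(x^2 + 2))/(x^2 + 2)^3
Second-derivative test at each critical point:
  f''(-8.2426) = 0.0017 > 0 → local minimum
  f''(0.2426) = -2.0017 < 0 → local maximum

Critical points: x = -3*sqrt(2) - 4 ≈ -8.2426 (local minimum); x = -4 + 3*sqrt(2) ≈ 0.2426 (local maximum)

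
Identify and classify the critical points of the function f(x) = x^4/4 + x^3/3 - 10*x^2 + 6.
f'(x) = x*(x^2 + x - 20)

Solve f'(x) = 0:
  Factor: x^3 + x^2 - 20*x = x*(x - 4)*(x + 5) = 0.
  ⇒ x = -5, 0, 4

f''(x) = 3*x^2 + 2*x - 20
Second-derivative test at each critical point:
  f''(-5) = 45 > 0 → local minimum
  f''(0) = -20 < 0 → local maximum
  f''(4) = 36 > 0 → local minimum

Critical points: x = -5 (local minimum); x = 0 (local maximum); x = 4 (local minimum)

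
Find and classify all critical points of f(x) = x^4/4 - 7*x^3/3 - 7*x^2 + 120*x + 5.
f'(x) = x^3 - 7*x^2 - 14*x + 120

Solve f'(x) = 0:
  Factor: x^3 - 7*x^2 - 14*x + 120 = (x - 6)*(x - 5)*(x + 4) = 0.
  ⇒ x = -4, 5, 6

f''(x) = 3*x^2 - 14*x - 14
Second-derivative test at each critical point:
  f''(-4) = 90 > 0 → local minimum
  f''(5) = -9 < 0 → local maximum
  f''(6) = 10 > 0 → local minimum

Critical points: x = -4 (local minimum); x = 5 (local maximum); x = 6 (local minimum)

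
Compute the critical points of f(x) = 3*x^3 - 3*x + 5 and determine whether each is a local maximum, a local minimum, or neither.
f'(x) = 9*x^2 - 3

Solve f'(x) = 0:
  Factor: 9*x^2 - 3 = 3*(3*x^2 - 1); 3*x^2 - 1 = 0 has no rational roots; quadratic formula: x = (0 ± √12)/6.
  ⇒ x = -sqrt(3)/3 ≈ -0.5774, sqrt(3)/3 ≈ 0.5774

f''(x) = 18*x
Second-derivative test at each critical point:
  f''(-0.5774) = -10.3923 < 0 → local maximum
  f''(0.5774) = 10.3923 > 0 → local minimum

Critical points: x = -sqrt(3)/3 ≈ -0.5774 (local maximum); x = sqrt(3)/3 ≈ 0.5774 (local minimum)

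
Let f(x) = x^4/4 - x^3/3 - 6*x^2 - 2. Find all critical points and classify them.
f'(x) = x*(x^2 - x - 12)

Solve f'(x) = 0:
  Factor: x^3 - x^2 - 12*x = x*(x - 4)*(x + 3) = 0.
  ⇒ x = -3, 0, 4

f''(x) = 3*x^2 - 2*x - 12
Second-derivative test at each critical point:
  f''(-3) = 21 > 0 → local minimum
  f''(0) = -12 < 0 → local maximum
  f''(4) = 28 > 0 → local minimum

Critical points: x = -3 (local minimum); x = 0 (local maximum); x = 4 (local minimum)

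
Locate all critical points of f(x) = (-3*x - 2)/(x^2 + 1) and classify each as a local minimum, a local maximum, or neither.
f'(x) = (3*x^2 + 4*x - 3)/(x^4 + 2*x^2 + 1)

Solve f'(x) = 0:
  f'(x) = (3*x^2 + 4*x - 3)/(x^2 + 1)^2; the denominator is positive wherever f is defined, so f'(x) = 0 ⇔ 3*x^2 + 4*x - 3 = 0.
  3*x^2 + 4*x - 3 = 0 has no rational roots; quadratic formula: x = (-4 ± √52)/6.
  ⇒ x = -sqrt(13)/3 - 2/3 ≈ -1.8685, -2/3 + sqrt(13)/3 ≈ 0.5352

f''(x) = 2*(-4*x^2*(3*x + 2) + (9*x + 2)*(x^2 + 1))/(x^2 + 1)^3
Second-derivative test at each critical point:
  f''(-1.8685) = -0.3575 < 0 → local maximum
  f''(0.5352) = 4.3575 > 0 → local minimum

Critical points: x = -sqrt(13)/3 - 2/3 ≈ -1.8685 (local maximum); x = -2/3 + sqrt(13)/3 ≈ 0.5352 (local minimum)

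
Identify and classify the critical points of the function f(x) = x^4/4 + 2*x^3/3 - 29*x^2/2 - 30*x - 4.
f'(x) = x^3 + 2*x^2 - 29*x - 30

Solve f'(x) = 0:
  Factor: x^3 + 2*x^2 - 29*x - 30 = (x - 5)*(x + 1)*(x + 6) = 0.
  ⇒ x = -6, -1, 5

f''(x) = 3*x^2 + 4*x - 29
Second-derivative test at each critical point:
  f''(-6) = 55 > 0 → local minimum
  f''(-1) = -30 < 0 → local maximum
  f''(5) = 66 > 0 → local minimum

Critical points: x = -6 (local minimum); x = -1 (local maximum); x = 5 (local minimum)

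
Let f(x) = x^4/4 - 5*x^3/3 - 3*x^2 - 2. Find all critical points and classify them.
f'(x) = x*(x^2 - 5*x - 6)

Solve f'(x) = 0:
  Factor: x^3 - 5*x^2 - 6*x = x*(x - 6)*(x + 1) = 0.
  ⇒ x = -1, 0, 6

f''(x) = 3*x^2 - 10*x - 6
Second-derivative test at each critical point:
  f''(-1) = 7 > 0 → local minimum
  f''(0) = -6 < 0 → local maximum
  f''(6) = 42 > 0 → local minimum

Critical points: x = -1 (local minimum); x = 0 (local maximum); x = 6 (local minimum)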